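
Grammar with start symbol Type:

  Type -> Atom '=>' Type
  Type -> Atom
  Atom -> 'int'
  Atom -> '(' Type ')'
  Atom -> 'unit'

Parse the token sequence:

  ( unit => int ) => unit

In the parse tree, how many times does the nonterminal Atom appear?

4

[Type [Atom ( [Type [Atom unit] => [Type [Atom int]]] )] => [Type [Atom unit]]]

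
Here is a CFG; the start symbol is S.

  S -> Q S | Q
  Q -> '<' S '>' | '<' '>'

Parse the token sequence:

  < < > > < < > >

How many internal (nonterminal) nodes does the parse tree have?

[S [Q < [S [Q < >]] >] [S [Q < [S [Q < >]] >]]]

8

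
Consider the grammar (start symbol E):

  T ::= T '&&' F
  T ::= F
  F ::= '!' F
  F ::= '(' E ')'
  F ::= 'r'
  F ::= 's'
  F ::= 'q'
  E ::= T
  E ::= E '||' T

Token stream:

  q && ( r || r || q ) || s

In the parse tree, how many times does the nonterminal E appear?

5

[E [E [T [T [F q]] && [F ( [E [E [E [T [F r]]] || [T [F r]]] || [T [F q]]] )]]] || [T [F s]]]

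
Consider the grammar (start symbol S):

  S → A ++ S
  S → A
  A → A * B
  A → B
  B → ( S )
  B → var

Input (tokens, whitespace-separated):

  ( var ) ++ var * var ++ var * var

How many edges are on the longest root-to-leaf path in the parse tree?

6

[S [A [B ( [S [A [B var]]] )]] ++ [S [A [A [B var]] * [B var]] ++ [S [A [A [B var]] * [B var]]]]]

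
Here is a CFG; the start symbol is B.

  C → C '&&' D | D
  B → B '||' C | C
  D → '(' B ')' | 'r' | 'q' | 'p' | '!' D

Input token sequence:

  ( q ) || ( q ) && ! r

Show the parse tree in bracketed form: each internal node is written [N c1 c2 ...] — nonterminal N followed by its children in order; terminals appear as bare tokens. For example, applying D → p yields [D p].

B
B || C
C || C
D || C
( B ) || C
( C ) || C
( D ) || C
( q ) || C
( q ) || C && D
( q ) || D && D
( q ) || ( B ) && D
( q ) || ( C ) && D
( q ) || ( D ) && D
( q ) || ( q ) && D
( q ) || ( q ) && ! D
( q ) || ( q ) && ! r

[B [B [C [D ( [B [C [D q]]] )]]] || [C [C [D ( [B [C [D q]]] )]] && [D ! [D r]]]]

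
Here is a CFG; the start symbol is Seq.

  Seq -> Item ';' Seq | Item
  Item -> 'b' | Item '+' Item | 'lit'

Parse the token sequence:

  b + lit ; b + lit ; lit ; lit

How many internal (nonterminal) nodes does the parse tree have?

[Seq [Item [Item b] + [Item lit]] ; [Seq [Item [Item b] + [Item lit]] ; [Seq [Item lit] ; [Seq [Item lit]]]]]

12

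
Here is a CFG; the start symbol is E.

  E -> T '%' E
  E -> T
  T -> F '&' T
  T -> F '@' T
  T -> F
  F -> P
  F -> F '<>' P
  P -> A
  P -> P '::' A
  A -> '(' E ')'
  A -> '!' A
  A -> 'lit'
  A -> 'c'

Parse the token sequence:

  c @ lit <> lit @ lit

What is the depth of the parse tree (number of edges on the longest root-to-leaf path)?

7

[E [T [F [P [A c]]] @ [T [F [F [P [A lit]]] <> [P [A lit]]] @ [T [F [P [A lit]]]]]]]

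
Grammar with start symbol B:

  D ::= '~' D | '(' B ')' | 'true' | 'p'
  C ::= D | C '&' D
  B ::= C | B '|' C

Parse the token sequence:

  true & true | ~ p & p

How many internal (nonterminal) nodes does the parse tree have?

[B [B [C [C [D true]] & [D true]]] | [C [C [D ~ [D p]]] & [D p]]]

11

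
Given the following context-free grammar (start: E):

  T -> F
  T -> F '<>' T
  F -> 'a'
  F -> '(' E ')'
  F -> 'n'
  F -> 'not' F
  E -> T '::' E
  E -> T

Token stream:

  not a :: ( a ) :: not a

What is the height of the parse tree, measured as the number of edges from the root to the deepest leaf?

[E [T [F not [F a]]] :: [E [T [F ( [E [T [F a]]] )]] :: [E [T [F not [F a]]]]]]

7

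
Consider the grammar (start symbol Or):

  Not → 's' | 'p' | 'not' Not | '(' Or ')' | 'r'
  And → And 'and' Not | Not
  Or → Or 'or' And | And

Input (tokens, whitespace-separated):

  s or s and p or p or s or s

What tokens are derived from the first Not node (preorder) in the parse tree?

s

[Or [Or [Or [Or [Or [And [Not s]]] or [And [And [Not s]] and [Not p]]] or [And [Not p]]] or [And [Not s]]] or [And [Not s]]]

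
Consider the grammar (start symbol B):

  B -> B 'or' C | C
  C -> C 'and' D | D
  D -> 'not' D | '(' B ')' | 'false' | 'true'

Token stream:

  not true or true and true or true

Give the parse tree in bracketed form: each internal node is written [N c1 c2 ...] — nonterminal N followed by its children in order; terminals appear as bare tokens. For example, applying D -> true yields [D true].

[B [B [B [C [D not [D true]]]] or [C [C [D true]] and [D true]]] or [C [D true]]]

B
B or C
B or C or C
C or C or C
D or C or C
not D or C or C
not true or C or C
not true or C and D or C
not true or D and D or C
not true or true and D or C
not true or true and true or C
not true or true and true or D
not true or true and true or true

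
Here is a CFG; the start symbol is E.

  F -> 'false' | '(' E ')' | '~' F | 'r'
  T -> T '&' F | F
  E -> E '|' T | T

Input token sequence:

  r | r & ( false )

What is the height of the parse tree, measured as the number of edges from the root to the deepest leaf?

[E [E [T [F r]]] | [T [T [F r]] & [F ( [E [T [F false]]] )]]]

6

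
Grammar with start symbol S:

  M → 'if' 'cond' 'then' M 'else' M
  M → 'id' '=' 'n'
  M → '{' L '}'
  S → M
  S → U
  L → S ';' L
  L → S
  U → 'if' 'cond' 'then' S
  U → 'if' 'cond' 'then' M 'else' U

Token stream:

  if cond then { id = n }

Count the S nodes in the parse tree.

[S [U if cond then [S [M { [L [S [M id = n]]] }]]]]

3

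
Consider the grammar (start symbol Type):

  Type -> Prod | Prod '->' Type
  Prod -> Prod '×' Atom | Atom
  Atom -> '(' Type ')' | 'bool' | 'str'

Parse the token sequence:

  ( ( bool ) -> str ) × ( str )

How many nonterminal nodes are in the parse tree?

[Type [Prod [Prod [Atom ( [Type [Prod [Atom ( [Type [Prod [Atom bool]]] )]] -> [Type [Prod [Atom str]]]] )]] × [Atom ( [Type [Prod [Atom str]]] )]]]

17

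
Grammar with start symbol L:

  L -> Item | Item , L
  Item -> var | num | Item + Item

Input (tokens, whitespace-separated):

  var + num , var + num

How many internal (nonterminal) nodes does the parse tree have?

8

[L [Item [Item var] + [Item num]] , [L [Item [Item var] + [Item num]]]]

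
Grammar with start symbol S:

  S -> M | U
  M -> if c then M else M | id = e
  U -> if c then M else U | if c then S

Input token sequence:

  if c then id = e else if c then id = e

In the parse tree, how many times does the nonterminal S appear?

[S [U if c then [M id = e] else [U if c then [S [M id = e]]]]]

2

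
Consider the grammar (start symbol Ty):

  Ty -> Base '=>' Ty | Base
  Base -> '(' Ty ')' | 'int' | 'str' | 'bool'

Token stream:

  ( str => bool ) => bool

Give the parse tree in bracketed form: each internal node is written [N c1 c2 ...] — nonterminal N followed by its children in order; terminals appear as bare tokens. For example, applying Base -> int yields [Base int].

Ty
Base => Ty
( Ty ) => Ty
( Base => Ty ) => Ty
( str => Ty ) => Ty
( str => Base ) => Ty
( str => bool ) => Ty
( str => bool ) => Base
( str => bool ) => bool

[Ty [Base ( [Ty [Base str] => [Ty [Base bool]]] )] => [Ty [Base bool]]]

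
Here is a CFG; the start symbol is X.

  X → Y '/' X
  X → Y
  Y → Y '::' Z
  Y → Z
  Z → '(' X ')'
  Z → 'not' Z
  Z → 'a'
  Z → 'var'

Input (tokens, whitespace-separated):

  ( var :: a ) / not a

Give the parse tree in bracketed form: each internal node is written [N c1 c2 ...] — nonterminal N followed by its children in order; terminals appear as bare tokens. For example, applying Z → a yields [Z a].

[X [Y [Z ( [X [Y [Y [Z var]] :: [Z a]]] )]] / [X [Y [Z not [Z a]]]]]

X
Y / X
Z / X
( X ) / X
( Y ) / X
( Y :: Z ) / X
( Z :: Z ) / X
( var :: Z ) / X
( var :: a ) / X
( var :: a ) / Y
( var :: a ) / Z
( var :: a ) / not Z
( var :: a ) / not a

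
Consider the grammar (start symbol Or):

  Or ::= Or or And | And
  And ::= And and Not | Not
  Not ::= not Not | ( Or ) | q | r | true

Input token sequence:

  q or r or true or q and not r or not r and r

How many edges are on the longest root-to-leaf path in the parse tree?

7

[Or [Or [Or [Or [Or [And [Not q]]] or [And [Not r]]] or [And [Not true]]] or [And [And [Not q]] and [Not not [Not r]]]] or [And [And [Not not [Not r]]] and [Not r]]]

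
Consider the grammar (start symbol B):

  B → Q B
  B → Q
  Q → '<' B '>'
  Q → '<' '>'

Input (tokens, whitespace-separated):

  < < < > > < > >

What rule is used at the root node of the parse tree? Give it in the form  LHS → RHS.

B → Q

[B [Q < [B [Q < [B [Q < >]] >] [B [Q < >]]] >]]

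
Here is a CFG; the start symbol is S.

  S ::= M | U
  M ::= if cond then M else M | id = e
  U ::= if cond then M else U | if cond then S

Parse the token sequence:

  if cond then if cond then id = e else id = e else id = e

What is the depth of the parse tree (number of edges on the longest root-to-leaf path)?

4

[S [M if cond then [M if cond then [M id = e] else [M id = e]] else [M id = e]]]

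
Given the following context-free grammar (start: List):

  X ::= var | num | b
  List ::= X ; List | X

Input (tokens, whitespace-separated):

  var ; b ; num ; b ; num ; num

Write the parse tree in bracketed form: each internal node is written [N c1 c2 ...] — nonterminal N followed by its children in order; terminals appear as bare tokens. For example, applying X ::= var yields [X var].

[List [X var] ; [List [X b] ; [List [X num] ; [List [X b] ; [List [X num] ; [List [X num]]]]]]]

List
X ; List
var ; List
var ; X ; List
var ; b ; List
var ; b ; X ; List
var ; b ; num ; List
var ; b ; num ; X ; List
var ; b ; num ; b ; List
var ; b ; num ; b ; X ; List
var ; b ; num ; b ; num ; List
var ; b ; num ; b ; num ; X
var ; b ; num ; b ; num ; num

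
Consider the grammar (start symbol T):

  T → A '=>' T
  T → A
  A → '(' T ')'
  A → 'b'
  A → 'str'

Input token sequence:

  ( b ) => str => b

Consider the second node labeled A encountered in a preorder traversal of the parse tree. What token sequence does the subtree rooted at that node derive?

[T [A ( [T [A b]] )] => [T [A str] => [T [A b]]]]

b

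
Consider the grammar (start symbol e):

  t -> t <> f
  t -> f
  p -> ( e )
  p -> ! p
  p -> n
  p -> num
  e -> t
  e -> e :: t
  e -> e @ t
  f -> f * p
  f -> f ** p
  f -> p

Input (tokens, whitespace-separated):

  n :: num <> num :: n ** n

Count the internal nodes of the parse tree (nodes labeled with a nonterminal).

[e [e [e [t [f [p n]]]] :: [t [t [f [p num]]] <> [f [p num]]]] :: [t [f [f [p n]] ** [p n]]]]

17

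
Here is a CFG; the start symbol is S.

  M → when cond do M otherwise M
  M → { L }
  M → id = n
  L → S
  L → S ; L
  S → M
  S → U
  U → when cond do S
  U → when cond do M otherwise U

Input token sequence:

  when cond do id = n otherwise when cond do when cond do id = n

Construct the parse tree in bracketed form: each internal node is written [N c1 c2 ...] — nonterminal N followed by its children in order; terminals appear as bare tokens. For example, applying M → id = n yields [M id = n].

S
U
when cond do M otherwise U
when cond do id = n otherwise U
when cond do id = n otherwise when cond do S
when cond do id = n otherwise when cond do U
when cond do id = n otherwise when cond do when cond do S
when cond do id = n otherwise when cond do when cond do M
when cond do id = n otherwise when cond do when cond do id = n

[S [U when cond do [M id = n] otherwise [U when cond do [S [U when cond do [S [M id = n]]]]]]]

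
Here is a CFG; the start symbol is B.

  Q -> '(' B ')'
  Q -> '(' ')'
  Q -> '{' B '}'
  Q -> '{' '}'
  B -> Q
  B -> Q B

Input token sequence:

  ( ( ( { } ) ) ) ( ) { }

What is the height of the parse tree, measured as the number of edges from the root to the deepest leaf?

8

[B [Q ( [B [Q ( [B [Q ( [B [Q { }]] )]] )]] )] [B [Q ( )] [B [Q { }]]]]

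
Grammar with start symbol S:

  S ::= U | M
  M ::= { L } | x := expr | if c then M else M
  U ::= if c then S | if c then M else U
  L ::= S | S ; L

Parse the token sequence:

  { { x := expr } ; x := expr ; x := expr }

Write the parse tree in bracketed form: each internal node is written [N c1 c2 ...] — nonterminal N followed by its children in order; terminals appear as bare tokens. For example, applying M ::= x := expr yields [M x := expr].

[S [M { [L [S [M { [L [S [M x := expr]]] }]] ; [L [S [M x := expr]] ; [L [S [M x := expr]]]]] }]]

S
M
{ L }
{ S ; L }
{ M ; L }
{ { L } ; L }
{ { S } ; L }
{ { M } ; L }
{ { x := expr } ; L }
{ { x := expr } ; S ; L }
{ { x := expr } ; M ; L }
{ { x := expr } ; x := expr ; L }
{ { x := expr } ; x := expr ; S }
{ { x := expr } ; x := expr ; M }
{ { x := expr } ; x := expr ; x := expr }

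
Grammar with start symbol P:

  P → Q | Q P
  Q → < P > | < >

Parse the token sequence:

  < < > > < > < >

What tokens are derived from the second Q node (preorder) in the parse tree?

[P [Q < [P [Q < >]] >] [P [Q < >] [P [Q < >]]]]

< >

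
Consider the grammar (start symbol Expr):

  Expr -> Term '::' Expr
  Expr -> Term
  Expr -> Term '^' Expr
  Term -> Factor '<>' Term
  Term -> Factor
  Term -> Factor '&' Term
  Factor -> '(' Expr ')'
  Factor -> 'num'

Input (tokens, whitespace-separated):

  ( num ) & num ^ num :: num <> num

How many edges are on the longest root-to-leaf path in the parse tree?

[Expr [Term [Factor ( [Expr [Term [Factor num]]] )] & [Term [Factor num]]] ^ [Expr [Term [Factor num]] :: [Expr [Term [Factor num] <> [Term [Factor num]]]]]]

6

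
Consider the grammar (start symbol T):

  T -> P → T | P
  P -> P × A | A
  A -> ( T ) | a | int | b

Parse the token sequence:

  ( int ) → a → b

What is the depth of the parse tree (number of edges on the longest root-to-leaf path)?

6

[T [P [A ( [T [P [A int]]] )]] → [T [P [A a]] → [T [P [A b]]]]]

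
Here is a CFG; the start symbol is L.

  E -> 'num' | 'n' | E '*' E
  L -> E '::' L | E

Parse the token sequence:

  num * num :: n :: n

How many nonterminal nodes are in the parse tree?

[L [E [E num] * [E num]] :: [L [E n] :: [L [E n]]]]

8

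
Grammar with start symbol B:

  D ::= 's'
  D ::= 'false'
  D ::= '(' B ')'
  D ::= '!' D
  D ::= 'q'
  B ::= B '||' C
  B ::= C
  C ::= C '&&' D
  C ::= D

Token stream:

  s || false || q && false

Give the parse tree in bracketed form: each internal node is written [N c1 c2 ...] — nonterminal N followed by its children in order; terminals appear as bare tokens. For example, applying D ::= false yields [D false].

B
B || C
B || C || C
C || C || C
D || C || C
s || C || C
s || D || C
s || false || C
s || false || C && D
s || false || D && D
s || false || q && D
s || false || q && false

[B [B [B [C [D s]]] || [C [D false]]] || [C [C [D q]] && [D false]]]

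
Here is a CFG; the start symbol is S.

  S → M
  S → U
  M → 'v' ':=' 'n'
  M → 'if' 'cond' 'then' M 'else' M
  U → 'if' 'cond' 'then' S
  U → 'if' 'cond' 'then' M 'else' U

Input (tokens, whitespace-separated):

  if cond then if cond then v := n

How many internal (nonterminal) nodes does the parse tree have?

[S [U if cond then [S [U if cond then [S [M v := n]]]]]]

6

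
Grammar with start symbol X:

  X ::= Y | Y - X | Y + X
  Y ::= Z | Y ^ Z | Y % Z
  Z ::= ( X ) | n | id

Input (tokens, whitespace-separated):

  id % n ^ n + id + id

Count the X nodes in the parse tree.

3

[X [Y [Y [Y [Z id]] % [Z n]] ^ [Z n]] + [X [Y [Z id]] + [X [Y [Z id]]]]]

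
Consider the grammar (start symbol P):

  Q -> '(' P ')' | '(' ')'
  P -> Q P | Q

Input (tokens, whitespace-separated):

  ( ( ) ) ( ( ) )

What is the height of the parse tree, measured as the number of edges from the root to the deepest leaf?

[P [Q ( [P [Q ( )]] )] [P [Q ( [P [Q ( )]] )]]]

5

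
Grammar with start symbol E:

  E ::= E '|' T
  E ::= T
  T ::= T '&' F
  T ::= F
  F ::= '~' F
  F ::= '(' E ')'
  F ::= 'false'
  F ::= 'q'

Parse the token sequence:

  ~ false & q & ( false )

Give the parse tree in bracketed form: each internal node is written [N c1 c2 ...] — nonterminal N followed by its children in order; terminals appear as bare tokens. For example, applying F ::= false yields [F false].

E
T
T & F
T & F & F
F & F & F
~ F & F & F
~ false & F & F
~ false & q & F
~ false & q & ( E )
~ false & q & ( T )
~ false & q & ( F )
~ false & q & ( false )

[E [T [T [T [F ~ [F false]]] & [F q]] & [F ( [E [T [F false]]] )]]]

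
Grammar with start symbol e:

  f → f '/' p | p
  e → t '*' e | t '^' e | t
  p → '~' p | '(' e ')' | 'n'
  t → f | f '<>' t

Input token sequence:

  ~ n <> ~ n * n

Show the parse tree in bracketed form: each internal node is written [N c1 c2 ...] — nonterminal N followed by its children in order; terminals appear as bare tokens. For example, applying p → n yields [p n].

[e [t [f [p ~ [p n]]] <> [t [f [p ~ [p n]]]]] * [e [t [f [p n]]]]]

e
t * e
f <> t * e
p <> t * e
~ p <> t * e
~ n <> t * e
~ n <> f * e
~ n <> p * e
~ n <> ~ p * e
~ n <> ~ n * e
~ n <> ~ n * t
~ n <> ~ n * f
~ n <> ~ n * p
~ n <> ~ n * n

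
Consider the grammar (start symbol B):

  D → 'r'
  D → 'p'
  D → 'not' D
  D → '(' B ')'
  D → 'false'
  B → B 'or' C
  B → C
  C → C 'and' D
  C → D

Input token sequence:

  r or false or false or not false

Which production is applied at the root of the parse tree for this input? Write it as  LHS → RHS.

B → B 'or' C

[B [B [B [B [C [D r]]] or [C [D false]]] or [C [D false]]] or [C [D not [D false]]]]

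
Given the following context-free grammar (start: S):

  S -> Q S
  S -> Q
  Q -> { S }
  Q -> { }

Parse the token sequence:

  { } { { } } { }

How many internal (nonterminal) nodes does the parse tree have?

[S [Q { }] [S [Q { [S [Q { }]] }] [S [Q { }]]]]

8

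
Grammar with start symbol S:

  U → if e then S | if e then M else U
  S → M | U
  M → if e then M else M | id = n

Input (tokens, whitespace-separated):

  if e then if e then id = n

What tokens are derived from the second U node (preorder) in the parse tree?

if e then id = n

[S [U if e then [S [U if e then [S [M id = n]]]]]]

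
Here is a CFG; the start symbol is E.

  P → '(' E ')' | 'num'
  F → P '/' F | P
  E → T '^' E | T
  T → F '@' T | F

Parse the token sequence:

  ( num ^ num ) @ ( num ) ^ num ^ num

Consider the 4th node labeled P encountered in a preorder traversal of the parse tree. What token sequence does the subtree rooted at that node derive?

( num )

[E [T [F [P ( [E [T [F [P num]]] ^ [E [T [F [P num]]]]] )]] @ [T [F [P ( [E [T [F [P num]]]] )]]]] ^ [E [T [F [P num]]] ^ [E [T [F [P num]]]]]]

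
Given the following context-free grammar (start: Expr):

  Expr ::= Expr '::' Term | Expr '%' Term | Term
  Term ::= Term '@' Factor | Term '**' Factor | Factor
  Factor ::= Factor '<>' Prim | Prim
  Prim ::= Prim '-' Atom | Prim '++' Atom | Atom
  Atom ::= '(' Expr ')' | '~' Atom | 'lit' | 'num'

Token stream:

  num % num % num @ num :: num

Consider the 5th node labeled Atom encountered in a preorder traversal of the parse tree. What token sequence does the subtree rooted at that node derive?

num

[Expr [Expr [Expr [Expr [Term [Factor [Prim [Atom num]]]]] % [Term [Factor [Prim [Atom num]]]]] % [Term [Term [Factor [Prim [Atom num]]]] @ [Factor [Prim [Atom num]]]]] :: [Term [Factor [Prim [Atom num]]]]]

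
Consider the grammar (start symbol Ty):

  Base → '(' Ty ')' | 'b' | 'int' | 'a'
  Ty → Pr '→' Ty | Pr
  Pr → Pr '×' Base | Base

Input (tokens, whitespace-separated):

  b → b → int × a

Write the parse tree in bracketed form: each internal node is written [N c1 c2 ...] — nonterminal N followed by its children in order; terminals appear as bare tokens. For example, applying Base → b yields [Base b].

[Ty [Pr [Base b]] → [Ty [Pr [Base b]] → [Ty [Pr [Pr [Base int]] × [Base a]]]]]

Ty
Pr → Ty
Base → Ty
b → Ty
b → Pr → Ty
b → Base → Ty
b → b → Ty
b → b → Pr
b → b → Pr × Base
b → b → Base × Base
b → b → int × Base
b → b → int × a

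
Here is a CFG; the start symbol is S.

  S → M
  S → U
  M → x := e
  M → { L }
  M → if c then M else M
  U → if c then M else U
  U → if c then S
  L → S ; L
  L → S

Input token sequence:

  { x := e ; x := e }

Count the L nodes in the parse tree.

[S [M { [L [S [M x := e]] ; [L [S [M x := e]]]] }]]

2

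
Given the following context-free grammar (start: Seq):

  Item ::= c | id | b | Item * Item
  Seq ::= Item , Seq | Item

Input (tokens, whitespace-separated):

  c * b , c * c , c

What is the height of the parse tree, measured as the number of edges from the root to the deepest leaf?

[Seq [Item [Item c] * [Item b]] , [Seq [Item [Item c] * [Item c]] , [Seq [Item c]]]]

4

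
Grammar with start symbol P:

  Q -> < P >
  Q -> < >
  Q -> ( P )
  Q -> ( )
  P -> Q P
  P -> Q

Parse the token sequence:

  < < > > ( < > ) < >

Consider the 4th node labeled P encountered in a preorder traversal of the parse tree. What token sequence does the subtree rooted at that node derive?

[P [Q < [P [Q < >]] >] [P [Q ( [P [Q < >]] )] [P [Q < >]]]]

< >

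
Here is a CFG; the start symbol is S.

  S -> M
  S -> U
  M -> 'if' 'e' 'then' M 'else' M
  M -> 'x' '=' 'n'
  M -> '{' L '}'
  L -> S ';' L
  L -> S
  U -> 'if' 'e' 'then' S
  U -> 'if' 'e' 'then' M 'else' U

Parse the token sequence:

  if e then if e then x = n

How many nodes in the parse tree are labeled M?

[S [U if e then [S [U if e then [S [M x = n]]]]]]

1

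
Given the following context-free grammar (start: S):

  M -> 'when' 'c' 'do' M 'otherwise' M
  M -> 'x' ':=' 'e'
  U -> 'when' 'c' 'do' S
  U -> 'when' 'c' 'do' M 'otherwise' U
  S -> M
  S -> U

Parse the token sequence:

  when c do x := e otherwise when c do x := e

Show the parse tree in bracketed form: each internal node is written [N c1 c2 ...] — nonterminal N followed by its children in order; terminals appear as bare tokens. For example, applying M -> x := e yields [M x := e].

[S [U when c do [M x := e] otherwise [U when c do [S [M x := e]]]]]

S
U
when c do M otherwise U
when c do x := e otherwise U
when c do x := e otherwise when c do S
when c do x := e otherwise when c do M
when c do x := e otherwise when c do x := e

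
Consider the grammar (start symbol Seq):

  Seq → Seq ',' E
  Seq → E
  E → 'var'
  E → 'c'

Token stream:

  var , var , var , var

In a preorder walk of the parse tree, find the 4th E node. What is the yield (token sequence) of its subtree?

var

[Seq [Seq [Seq [Seq [E var]] , [E var]] , [E var]] , [E var]]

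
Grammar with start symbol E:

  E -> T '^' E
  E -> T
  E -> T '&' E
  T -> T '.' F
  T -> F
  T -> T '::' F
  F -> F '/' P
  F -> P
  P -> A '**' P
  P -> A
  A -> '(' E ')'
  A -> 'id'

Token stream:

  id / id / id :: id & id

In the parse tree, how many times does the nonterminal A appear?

5

[E [T [T [F [F [F [P [A id]]] / [P [A id]]] / [P [A id]]]] :: [F [P [A id]]]] & [E [T [F [P [A id]]]]]]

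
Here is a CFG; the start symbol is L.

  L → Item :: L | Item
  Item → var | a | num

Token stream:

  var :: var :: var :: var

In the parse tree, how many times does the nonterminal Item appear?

4

[L [Item var] :: [L [Item var] :: [L [Item var] :: [L [Item var]]]]]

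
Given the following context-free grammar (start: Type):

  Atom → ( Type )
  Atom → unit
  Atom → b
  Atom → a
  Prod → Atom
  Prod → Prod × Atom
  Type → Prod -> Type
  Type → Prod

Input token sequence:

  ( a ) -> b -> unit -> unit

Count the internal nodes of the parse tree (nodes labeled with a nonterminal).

15

[Type [Prod [Atom ( [Type [Prod [Atom a]]] )]] -> [Type [Prod [Atom b]] -> [Type [Prod [Atom unit]] -> [Type [Prod [Atom unit]]]]]]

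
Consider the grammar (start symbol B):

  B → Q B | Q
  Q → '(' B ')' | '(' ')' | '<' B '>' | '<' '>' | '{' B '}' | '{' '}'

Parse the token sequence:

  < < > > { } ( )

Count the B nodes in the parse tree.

[B [Q < [B [Q < >]] >] [B [Q { }] [B [Q ( )]]]]

4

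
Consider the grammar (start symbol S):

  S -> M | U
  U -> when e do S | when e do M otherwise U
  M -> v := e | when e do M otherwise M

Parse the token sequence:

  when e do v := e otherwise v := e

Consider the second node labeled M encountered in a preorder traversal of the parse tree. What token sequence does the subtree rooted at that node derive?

[S [M when e do [M v := e] otherwise [M v := e]]]

v := e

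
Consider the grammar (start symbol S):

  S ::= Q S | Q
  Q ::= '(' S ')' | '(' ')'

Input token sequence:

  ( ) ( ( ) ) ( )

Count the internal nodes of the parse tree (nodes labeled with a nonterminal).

8

[S [Q ( )] [S [Q ( [S [Q ( )]] )] [S [Q ( )]]]]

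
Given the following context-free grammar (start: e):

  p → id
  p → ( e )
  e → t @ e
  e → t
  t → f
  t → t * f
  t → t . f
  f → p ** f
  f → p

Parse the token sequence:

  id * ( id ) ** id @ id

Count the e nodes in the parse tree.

[e [t [t [f [p id]]] * [f [p ( [e [t [f [p id]]]] )] ** [f [p id]]]] @ [e [t [f [p id]]]]]

3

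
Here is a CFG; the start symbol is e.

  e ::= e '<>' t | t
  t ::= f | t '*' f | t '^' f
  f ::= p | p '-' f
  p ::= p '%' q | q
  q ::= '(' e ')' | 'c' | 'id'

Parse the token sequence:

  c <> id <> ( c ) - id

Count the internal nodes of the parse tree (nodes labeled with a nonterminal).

[e [e [e [t [f [p [q c]]]]] <> [t [f [p [q id]]]]] <> [t [f [p [q ( [e [t [f [p [q c]]]]] )]] - [f [p [q id]]]]]]

23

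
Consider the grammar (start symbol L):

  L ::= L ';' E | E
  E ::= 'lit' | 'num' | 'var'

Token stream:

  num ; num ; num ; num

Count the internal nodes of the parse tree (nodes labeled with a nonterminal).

[L [L [L [L [E num]] ; [E num]] ; [E num]] ; [E num]]

8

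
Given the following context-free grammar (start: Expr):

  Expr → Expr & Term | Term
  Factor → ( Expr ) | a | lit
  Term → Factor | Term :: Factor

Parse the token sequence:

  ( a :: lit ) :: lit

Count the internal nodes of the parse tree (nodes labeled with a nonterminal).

[Expr [Term [Term [Factor ( [Expr [Term [Term [Factor a]] :: [Factor lit]]] )]] :: [Factor lit]]]

10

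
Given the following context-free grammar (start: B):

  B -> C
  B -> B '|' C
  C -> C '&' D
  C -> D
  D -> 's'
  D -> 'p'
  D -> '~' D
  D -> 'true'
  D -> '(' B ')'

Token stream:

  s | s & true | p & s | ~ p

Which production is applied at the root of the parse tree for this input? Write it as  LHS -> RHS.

B -> B '|' C

[B [B [B [B [C [D s]]] | [C [C [D s]] & [D true]]] | [C [C [D p]] & [D s]]] | [C [D ~ [D p]]]]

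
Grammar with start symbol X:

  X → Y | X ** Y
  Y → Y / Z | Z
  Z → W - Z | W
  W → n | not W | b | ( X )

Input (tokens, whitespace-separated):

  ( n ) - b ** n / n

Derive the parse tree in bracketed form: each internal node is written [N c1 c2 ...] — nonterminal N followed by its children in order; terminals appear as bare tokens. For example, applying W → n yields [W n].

X
X ** Y
Y ** Y
Z ** Y
W - Z ** Y
( X ) - Z ** Y
( Y ) - Z ** Y
( Z ) - Z ** Y
( W ) - Z ** Y
( n ) - Z ** Y
( n ) - W ** Y
( n ) - b ** Y
( n ) - b ** Y / Z
( n ) - b ** Z / Z
( n ) - b ** W / Z
( n ) - b ** n / Z
( n ) - b ** n / W
( n ) - b ** n / n

[X [X [Y [Z [W ( [X [Y [Z [W n]]]] )] - [Z [W b]]]]] ** [Y [Y [Z [W n]]] / [Z [W n]]]]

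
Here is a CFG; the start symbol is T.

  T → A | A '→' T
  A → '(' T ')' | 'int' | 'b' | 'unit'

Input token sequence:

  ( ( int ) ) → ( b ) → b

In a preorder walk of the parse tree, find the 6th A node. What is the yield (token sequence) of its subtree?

[T [A ( [T [A ( [T [A int]] )]] )] → [T [A ( [T [A b]] )] → [T [A b]]]]

b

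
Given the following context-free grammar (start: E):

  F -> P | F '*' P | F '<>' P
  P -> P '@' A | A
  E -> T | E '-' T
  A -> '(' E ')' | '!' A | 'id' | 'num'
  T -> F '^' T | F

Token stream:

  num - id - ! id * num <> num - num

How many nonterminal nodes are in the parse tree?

27

[E [E [E [E [T [F [P [A num]]]]] - [T [F [P [A id]]]]] - [T [F [F [F [P [A ! [A id]]]] * [P [A num]]] <> [P [A num]]]]] - [T [F [P [A num]]]]]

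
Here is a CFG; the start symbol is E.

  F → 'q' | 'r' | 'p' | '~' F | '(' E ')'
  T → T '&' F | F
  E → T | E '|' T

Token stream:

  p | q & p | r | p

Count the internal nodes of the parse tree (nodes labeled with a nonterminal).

14

[E [E [E [E [T [F p]]] | [T [T [F q]] & [F p]]] | [T [F r]]] | [T [F p]]]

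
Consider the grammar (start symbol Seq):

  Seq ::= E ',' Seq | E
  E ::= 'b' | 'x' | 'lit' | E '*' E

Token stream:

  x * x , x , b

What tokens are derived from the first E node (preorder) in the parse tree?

[Seq [E [E x] * [E x]] , [Seq [E x] , [Seq [E b]]]]

x * x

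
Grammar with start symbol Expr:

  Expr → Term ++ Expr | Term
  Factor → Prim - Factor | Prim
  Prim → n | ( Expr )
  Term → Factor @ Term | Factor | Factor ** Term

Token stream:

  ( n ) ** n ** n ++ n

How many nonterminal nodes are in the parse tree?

[Expr [Term [Factor [Prim ( [Expr [Term [Factor [Prim n]]]] )]] ** [Term [Factor [Prim n]] ** [Term [Factor [Prim n]]]]] ++ [Expr [Term [Factor [Prim n]]]]]

18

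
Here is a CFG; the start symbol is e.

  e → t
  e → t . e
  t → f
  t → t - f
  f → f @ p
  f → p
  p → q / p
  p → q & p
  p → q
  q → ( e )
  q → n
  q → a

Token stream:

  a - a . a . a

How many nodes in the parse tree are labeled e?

3

[e [t [t [f [p [q a]]]] - [f [p [q a]]]] . [e [t [f [p [q a]]]] . [e [t [f [p [q a]]]]]]]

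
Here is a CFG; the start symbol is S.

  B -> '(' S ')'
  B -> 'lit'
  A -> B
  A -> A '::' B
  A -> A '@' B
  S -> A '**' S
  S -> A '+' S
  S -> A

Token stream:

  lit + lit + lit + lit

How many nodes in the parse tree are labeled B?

[S [A [B lit]] + [S [A [B lit]] + [S [A [B lit]] + [S [A [B lit]]]]]]

4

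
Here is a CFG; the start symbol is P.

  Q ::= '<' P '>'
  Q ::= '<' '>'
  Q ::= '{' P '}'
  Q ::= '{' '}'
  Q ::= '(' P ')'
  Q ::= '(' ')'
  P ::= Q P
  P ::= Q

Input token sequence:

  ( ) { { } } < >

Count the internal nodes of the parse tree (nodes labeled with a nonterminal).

[P [Q ( )] [P [Q { [P [Q { }]] }] [P [Q < >]]]]

8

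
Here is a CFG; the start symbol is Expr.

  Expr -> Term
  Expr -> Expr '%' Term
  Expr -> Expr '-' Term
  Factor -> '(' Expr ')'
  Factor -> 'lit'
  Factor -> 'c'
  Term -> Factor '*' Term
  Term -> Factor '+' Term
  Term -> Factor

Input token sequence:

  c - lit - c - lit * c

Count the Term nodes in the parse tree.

[Expr [Expr [Expr [Expr [Term [Factor c]]] - [Term [Factor lit]]] - [Term [Factor c]]] - [Term [Factor lit] * [Term [Factor c]]]]

5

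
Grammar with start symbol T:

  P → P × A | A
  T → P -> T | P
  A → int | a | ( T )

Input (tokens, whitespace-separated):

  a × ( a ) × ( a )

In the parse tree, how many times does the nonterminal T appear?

[T [P [P [P [A a]] × [A ( [T [P [A a]]] )]] × [A ( [T [P [A a]]] )]]]

3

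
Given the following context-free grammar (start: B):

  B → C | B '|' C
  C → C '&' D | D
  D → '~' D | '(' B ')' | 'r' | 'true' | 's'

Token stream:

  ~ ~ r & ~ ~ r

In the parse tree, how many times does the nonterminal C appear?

[B [C [C [D ~ [D ~ [D r]]]] & [D ~ [D ~ [D r]]]]]

2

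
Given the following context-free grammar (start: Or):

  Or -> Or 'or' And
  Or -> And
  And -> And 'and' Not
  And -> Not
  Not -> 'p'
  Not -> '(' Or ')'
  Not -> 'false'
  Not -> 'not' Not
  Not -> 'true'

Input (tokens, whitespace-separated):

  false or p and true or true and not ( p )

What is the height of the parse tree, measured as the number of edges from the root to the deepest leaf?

[Or [Or [Or [And [Not false]]] or [And [And [Not p]] and [Not true]]] or [And [And [Not true]] and [Not not [Not ( [Or [And [Not p]]] )]]]]

7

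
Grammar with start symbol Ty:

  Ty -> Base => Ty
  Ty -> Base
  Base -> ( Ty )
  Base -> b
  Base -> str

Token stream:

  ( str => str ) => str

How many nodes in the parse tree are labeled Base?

[Ty [Base ( [Ty [Base str] => [Ty [Base str]]] )] => [Ty [Base str]]]

4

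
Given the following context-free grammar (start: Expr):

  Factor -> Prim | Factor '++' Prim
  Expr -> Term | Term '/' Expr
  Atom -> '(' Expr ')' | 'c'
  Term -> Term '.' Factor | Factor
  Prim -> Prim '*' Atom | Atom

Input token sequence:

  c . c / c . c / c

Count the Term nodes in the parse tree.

[Expr [Term [Term [Factor [Prim [Atom c]]]] . [Factor [Prim [Atom c]]]] / [Expr [Term [Term [Factor [Prim [Atom c]]]] . [Factor [Prim [Atom c]]]] / [Expr [Term [Factor [Prim [Atom c]]]]]]]

5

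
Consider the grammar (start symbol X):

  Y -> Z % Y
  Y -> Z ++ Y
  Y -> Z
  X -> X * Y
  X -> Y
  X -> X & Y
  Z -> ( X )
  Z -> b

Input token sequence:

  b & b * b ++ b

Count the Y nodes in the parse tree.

4

[X [X [X [Y [Z b]]] & [Y [Z b]]] * [Y [Z b] ++ [Y [Z b]]]]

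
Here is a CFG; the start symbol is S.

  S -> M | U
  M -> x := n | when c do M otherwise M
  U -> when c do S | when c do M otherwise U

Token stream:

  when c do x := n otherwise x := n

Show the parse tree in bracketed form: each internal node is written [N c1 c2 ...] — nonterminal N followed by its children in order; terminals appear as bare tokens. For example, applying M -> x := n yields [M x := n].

[S [M when c do [M x := n] otherwise [M x := n]]]

S
M
when c do M otherwise M
when c do x := n otherwise M
when c do x := n otherwise x := n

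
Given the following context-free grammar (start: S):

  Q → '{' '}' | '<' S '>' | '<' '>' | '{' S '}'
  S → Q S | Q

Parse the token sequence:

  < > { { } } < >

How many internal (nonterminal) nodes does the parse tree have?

[S [Q < >] [S [Q { [S [Q { }]] }] [S [Q < >]]]]

8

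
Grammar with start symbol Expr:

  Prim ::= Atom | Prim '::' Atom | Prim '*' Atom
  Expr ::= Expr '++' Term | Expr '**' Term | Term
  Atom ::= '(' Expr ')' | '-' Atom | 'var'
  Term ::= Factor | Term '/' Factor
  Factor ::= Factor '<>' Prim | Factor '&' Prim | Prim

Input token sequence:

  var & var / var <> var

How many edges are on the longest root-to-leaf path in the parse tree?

7

[Expr [Term [Term [Factor [Factor [Prim [Atom var]]] & [Prim [Atom var]]]] / [Factor [Factor [Prim [Atom var]]] <> [Prim [Atom var]]]]]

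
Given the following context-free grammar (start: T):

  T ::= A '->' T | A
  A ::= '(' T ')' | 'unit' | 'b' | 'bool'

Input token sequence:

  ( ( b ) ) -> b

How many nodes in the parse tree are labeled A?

4

[T [A ( [T [A ( [T [A b]] )]] )] -> [T [A b]]]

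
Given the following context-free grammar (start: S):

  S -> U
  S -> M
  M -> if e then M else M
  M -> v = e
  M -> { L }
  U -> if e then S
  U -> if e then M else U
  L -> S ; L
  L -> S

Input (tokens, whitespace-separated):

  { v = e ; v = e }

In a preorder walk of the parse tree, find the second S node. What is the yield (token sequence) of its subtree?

[S [M { [L [S [M v = e]] ; [L [S [M v = e]]]] }]]

v = e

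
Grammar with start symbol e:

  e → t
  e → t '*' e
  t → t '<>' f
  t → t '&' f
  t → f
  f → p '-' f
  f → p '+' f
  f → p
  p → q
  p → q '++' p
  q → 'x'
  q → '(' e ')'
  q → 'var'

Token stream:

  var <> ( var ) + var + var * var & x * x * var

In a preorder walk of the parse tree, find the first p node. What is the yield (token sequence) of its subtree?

[e [t [t [f [p [q var]]]] <> [f [p [q ( [e [t [f [p [q var]]]]] )]] + [f [p [q var]] + [f [p [q var]]]]]] * [e [t [t [f [p [q var]]]] & [f [p [q x]]]] * [e [t [f [p [q x]]]] * [e [t [f [p [q var]]]]]]]]

var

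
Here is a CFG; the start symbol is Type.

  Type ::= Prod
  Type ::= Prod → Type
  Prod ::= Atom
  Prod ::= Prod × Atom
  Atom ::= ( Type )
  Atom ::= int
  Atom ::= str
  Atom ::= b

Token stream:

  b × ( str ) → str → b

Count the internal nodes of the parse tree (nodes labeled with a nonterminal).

[Type [Prod [Prod [Atom b]] × [Atom ( [Type [Prod [Atom str]]] )]] → [Type [Prod [Atom str]] → [Type [Prod [Atom b]]]]]

14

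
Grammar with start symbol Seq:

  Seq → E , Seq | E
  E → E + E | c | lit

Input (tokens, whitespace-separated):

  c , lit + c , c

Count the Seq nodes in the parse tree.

3

[Seq [E c] , [Seq [E [E lit] + [E c]] , [Seq [E c]]]]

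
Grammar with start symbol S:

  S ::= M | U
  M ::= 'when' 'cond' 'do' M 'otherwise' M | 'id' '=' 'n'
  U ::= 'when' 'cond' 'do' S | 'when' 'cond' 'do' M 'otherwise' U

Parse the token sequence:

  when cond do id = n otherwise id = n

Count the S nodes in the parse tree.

[S [M when cond do [M id = n] otherwise [M id = n]]]

1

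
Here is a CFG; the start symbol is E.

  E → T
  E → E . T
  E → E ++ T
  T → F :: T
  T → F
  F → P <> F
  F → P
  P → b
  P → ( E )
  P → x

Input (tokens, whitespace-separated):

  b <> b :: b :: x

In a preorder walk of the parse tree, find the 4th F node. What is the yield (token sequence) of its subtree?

x

[E [T [F [P b] <> [F [P b]]] :: [T [F [P b]] :: [T [F [P x]]]]]]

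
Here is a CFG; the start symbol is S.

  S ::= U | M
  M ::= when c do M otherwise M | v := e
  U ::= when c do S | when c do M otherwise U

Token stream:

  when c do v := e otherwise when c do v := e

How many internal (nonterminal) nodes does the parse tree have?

6

[S [U when c do [M v := e] otherwise [U when c do [S [M v := e]]]]]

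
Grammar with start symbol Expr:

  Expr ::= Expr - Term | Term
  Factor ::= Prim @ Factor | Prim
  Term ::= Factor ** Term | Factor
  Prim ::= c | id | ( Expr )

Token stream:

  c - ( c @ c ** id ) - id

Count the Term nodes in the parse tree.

5

[Expr [Expr [Expr [Term [Factor [Prim c]]]] - [Term [Factor [Prim ( [Expr [Term [Factor [Prim c] @ [Factor [Prim c]]] ** [Term [Factor [Prim id]]]]] )]]]] - [Term [Factor [Prim id]]]]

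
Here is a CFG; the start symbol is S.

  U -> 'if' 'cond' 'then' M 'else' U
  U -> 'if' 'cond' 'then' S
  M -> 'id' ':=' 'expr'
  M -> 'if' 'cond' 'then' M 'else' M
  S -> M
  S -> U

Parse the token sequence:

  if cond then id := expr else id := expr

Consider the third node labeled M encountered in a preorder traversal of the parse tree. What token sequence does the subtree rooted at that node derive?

id := expr

[S [M if cond then [M id := expr] else [M id := expr]]]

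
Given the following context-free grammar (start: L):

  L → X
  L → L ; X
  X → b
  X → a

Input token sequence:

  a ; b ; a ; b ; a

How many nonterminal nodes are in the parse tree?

10

[L [L [L [L [L [X a]] ; [X b]] ; [X a]] ; [X b]] ; [X a]]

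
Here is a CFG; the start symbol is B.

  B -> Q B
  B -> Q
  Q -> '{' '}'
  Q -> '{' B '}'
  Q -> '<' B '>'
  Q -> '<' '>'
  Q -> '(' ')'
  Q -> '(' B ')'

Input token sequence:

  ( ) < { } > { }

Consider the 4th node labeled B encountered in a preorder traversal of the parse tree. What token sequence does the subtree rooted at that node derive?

[B [Q ( )] [B [Q < [B [Q { }]] >] [B [Q { }]]]]

{ }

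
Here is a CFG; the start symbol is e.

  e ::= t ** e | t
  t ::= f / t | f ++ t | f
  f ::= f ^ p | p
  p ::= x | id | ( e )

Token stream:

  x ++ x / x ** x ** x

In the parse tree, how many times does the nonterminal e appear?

3

[e [t [f [p x]] ++ [t [f [p x]] / [t [f [p x]]]]] ** [e [t [f [p x]]] ** [e [t [f [p x]]]]]]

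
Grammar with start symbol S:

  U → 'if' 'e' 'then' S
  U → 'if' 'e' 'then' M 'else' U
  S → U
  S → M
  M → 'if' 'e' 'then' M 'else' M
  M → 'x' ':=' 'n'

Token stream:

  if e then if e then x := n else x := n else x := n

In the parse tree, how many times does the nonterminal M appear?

5

[S [M if e then [M if e then [M x := n] else [M x := n]] else [M x := n]]]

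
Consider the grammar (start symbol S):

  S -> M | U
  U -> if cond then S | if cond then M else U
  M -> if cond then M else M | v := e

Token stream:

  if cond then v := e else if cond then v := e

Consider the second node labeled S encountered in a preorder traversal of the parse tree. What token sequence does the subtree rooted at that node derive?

[S [U if cond then [M v := e] else [U if cond then [S [M v := e]]]]]

v := e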